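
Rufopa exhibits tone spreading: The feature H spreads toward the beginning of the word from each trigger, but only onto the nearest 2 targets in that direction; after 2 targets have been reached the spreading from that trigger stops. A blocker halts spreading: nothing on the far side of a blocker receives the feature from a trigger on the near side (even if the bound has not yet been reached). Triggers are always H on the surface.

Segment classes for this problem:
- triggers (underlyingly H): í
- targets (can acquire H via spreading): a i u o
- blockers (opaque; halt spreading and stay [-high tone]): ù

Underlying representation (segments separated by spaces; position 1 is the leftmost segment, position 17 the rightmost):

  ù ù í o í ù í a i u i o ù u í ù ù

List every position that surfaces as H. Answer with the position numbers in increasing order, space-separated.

3 4 5 7 14 15

From /í/ at 3 leftward: 2 /ù/ blocks.
From /í/ at 5 leftward: 4 /o/ → H; 3 /í/ is itself a trigger — this domain ends here.
From /í/ at 7 leftward: 6 /ù/ blocks.
From /í/ at 15 leftward: 14 /u/ → H; 13 /ù/ blocks.
Targets with no active source: positions 8 9 10 11 12 stay [-high tone].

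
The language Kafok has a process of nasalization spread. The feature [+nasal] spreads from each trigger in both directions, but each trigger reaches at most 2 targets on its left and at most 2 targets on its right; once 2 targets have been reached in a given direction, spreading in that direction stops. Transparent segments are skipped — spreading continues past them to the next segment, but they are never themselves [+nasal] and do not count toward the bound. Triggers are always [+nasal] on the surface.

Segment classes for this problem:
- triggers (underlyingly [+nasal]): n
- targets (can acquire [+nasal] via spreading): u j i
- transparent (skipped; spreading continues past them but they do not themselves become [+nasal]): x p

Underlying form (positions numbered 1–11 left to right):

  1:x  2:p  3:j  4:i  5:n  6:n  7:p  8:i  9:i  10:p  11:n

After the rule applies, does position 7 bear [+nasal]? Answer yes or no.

From /n/ at 5 rightward: 6 /n/ is itself a trigger — this domain ends here.
From /n/ at 5 leftward: 4 /i/ → [+nasal]; 3 /j/ → [+nasal]; bound reached.
From /n/ at 6 rightward: 7 /p/ transparent; 8 /i/ → [+nasal]; 9 /i/ → [+nasal]; bound reached.
From /n/ at 6 leftward: 5 /n/ is itself a trigger — this domain ends here.
From /n/ at 11 rightward: word edge.
From /n/ at 11 leftward: 10 /p/ transparent; 9 /i/ → [+nasal]; 8 /i/ → [+nasal]; bound reached.
[+nasal] positions on the surface: 3 4 5 6 8 9 11.

no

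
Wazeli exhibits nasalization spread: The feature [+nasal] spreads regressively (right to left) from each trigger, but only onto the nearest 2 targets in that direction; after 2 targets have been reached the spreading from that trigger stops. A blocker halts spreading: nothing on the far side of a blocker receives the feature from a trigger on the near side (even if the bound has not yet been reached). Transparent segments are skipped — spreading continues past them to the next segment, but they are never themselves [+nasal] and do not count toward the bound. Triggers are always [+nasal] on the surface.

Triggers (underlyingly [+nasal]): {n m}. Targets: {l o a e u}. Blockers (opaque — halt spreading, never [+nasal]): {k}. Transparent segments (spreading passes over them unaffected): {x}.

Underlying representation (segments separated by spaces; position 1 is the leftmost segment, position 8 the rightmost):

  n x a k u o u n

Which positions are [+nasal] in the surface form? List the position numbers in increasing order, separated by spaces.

1 6 7 8

From /n/ at 1 leftward: word edge.
From /n/ at 8 leftward: 7 /u/ → [+nasal]; 6 /o/ → [+nasal]; bound reached.
Targets with no active source: positions 3 5 stay [-nasal].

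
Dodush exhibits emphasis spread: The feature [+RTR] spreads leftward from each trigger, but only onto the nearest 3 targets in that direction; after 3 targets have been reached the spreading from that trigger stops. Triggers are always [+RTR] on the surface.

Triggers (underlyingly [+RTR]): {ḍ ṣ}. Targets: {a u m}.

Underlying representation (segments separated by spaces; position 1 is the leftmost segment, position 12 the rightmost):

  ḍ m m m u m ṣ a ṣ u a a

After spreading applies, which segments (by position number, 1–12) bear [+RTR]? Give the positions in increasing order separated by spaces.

From /ḍ/ at 1 leftward: word edge.
From /ṣ/ at 7 leftward: 6 /m/ → [+RTR]; 5 /u/ → [+RTR]; 4 /m/ → [+RTR]; bound reached.
From /ṣ/ at 9 leftward: 8 /a/ → [+RTR]; 7 /ṣ/ is itself a trigger — this domain ends here.
Targets with no active source: positions 2 3 10 11 12 stay [-emphatic].

1 4 5 6 7 8 9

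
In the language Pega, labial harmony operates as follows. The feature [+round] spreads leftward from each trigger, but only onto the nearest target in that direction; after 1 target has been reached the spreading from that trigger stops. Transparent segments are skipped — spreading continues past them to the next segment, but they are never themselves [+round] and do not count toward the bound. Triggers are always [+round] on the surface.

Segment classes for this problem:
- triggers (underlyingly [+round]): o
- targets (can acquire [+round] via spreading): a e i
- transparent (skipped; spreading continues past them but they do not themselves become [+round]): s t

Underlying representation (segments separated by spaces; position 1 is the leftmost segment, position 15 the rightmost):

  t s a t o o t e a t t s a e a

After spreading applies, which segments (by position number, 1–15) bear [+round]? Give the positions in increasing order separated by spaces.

From /o/ at 5 leftward: 4 /t/ transparent; 3 /a/ → [+round]; bound reached.
From /o/ at 6 leftward: 5 /o/ is itself a trigger — this domain ends here.
Targets with no active source: positions 8 9 13 14 15 stay [-round].

3 5 6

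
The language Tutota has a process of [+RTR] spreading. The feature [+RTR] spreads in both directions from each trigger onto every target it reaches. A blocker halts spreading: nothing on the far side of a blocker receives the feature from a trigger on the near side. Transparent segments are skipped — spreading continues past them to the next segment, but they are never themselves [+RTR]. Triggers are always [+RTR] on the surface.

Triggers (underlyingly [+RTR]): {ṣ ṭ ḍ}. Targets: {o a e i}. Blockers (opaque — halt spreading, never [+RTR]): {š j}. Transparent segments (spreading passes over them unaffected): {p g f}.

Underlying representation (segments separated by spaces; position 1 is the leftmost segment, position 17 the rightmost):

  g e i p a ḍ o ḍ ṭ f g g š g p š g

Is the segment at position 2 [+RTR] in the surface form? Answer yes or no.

yes

From /ḍ/ at 6 rightward: 7 /o/ → [+RTR]; 8 /ḍ/ is itself a trigger — this domain ends here.
From /ḍ/ at 6 leftward: 5 /a/ → [+RTR]; 4 /p/ transparent; 3 /i/ → [+RTR]; 2 /e/ → [+RTR]; 1 /g/ transparent; word edge.
From /ḍ/ at 8 rightward: 9 /ṭ/ is itself a trigger — this domain ends here.
From /ḍ/ at 8 leftward: 7 /o/ → [+RTR]; 6 /ḍ/ is itself a trigger — this domain ends here.
From /ṭ/ at 9 rightward: 10 /f/ transparent; 11 /g/ transparent; 12 /g/ transparent; 13 /š/ blocks.
From /ṭ/ at 9 leftward: 8 /ḍ/ is itself a trigger — this domain ends here.
[+RTR] positions on the surface: 2 3 5 6 7 8 9.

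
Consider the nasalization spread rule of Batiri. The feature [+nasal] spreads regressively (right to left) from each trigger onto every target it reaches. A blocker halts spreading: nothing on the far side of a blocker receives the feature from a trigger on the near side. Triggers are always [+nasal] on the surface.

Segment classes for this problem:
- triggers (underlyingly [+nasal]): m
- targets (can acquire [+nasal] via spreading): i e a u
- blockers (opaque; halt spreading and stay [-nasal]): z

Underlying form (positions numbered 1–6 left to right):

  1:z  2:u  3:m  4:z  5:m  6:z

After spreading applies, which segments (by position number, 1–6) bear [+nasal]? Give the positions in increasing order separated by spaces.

From /m/ at 3 leftward: 2 /u/ → [+nasal]; 1 /z/ blocks.
From /m/ at 5 leftward: 4 /z/ blocks.

2 3 5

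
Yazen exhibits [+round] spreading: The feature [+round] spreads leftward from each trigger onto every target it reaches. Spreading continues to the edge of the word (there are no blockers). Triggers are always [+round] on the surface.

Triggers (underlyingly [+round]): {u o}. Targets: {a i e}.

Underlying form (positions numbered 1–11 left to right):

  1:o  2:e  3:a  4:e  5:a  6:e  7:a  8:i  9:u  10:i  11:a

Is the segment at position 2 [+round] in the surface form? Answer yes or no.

yes

From /o/ at 1 leftward: word edge.
From /u/ at 9 leftward: 8 /i/ → [+round]; 7 /a/ → [+round]; 6 /e/ → [+round]; 5 /a/ → [+round]; 4 /e/ → [+round]; 3 /a/ → [+round]; 2 /e/ → [+round]; 1 /o/ is itself a trigger — this domain ends here.
Targets with no active source: positions 10 11 stay [-round].
[+round] positions on the surface: 1 2 3 4 5 6 7 8 9.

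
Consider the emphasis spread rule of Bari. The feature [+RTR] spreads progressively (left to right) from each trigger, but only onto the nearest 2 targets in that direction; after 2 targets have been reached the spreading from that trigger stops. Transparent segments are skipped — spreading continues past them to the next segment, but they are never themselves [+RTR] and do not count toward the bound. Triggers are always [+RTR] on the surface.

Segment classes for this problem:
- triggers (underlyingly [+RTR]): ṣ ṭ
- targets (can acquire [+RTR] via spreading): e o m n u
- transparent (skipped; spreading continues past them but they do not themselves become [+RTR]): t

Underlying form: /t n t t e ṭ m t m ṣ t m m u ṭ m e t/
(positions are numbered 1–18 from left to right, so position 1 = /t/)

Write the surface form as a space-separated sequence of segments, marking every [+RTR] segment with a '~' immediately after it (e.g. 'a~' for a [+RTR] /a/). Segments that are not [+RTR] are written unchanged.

From /ṭ/ at 6 rightward: 7 /m/ → [+RTR]; 8 /t/ transparent; 9 /m/ → [+RTR]; bound reached.
From /ṣ/ at 10 rightward: 11 /t/ transparent; 12 /m/ → [+RTR]; 13 /m/ → [+RTR]; bound reached.
From /ṭ/ at 15 rightward: 16 /m/ → [+RTR]; 17 /e/ → [+RTR]; bound reached.
Targets with no active source: positions 2 5 14 stay [-emphatic].
[+RTR] positions on the surface: 6 7 9 10 12 13 15 16 17.

t n t t e ṭ~ m~ t m~ ṣ~ t m~ m~ u ṭ~ m~ e~ t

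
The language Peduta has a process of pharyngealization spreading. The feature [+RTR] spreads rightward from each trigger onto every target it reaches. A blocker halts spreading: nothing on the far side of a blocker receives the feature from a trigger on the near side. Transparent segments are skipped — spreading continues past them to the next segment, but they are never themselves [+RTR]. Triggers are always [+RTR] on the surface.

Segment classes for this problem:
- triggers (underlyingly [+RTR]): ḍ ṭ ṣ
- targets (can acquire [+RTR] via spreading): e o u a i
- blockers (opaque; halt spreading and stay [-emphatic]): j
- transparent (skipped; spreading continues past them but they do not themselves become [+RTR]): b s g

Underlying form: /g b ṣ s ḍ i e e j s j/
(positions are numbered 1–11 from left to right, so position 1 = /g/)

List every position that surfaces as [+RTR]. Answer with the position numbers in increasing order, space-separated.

From /ṣ/ at 3 rightward: 4 /s/ transparent; 5 /ḍ/ is itself a trigger — this domain ends here.
From /ḍ/ at 5 rightward: 6 /i/ → [+RTR]; 7 /e/ → [+RTR]; 8 /e/ → [+RTR]; 9 /j/ blocks.

3 5 6 7 8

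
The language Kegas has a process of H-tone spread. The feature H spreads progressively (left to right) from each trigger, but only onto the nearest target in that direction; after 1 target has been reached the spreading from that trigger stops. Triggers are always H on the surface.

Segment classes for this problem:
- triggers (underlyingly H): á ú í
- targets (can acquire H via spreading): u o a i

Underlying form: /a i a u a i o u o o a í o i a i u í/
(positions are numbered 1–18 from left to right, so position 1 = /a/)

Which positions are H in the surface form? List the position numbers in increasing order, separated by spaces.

From /í/ at 12 rightward: 13 /o/ → H; bound reached.
From /í/ at 18 rightward: word edge.
Targets with no active source: positions 1 2 3 4 5 6 7 8 9 10 11 14 15 16 17 stay [-high tone].

12 13 18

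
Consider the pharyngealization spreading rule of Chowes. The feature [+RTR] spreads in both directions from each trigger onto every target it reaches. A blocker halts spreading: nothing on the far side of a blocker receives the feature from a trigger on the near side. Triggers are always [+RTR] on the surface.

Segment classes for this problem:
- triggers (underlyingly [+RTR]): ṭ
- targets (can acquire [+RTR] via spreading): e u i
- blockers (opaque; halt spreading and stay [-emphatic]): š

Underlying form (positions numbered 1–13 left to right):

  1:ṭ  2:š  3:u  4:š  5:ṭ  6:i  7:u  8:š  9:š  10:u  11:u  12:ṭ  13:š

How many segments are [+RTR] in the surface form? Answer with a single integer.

7

From /ṭ/ at 1 rightward: 2 /š/ blocks.
From /ṭ/ at 1 leftward: word edge.
From /ṭ/ at 5 rightward: 6 /i/ → [+RTR]; 7 /u/ → [+RTR]; 8 /š/ blocks.
From /ṭ/ at 5 leftward: 4 /š/ blocks.
From /ṭ/ at 12 rightward: 13 /š/ blocks.
From /ṭ/ at 12 leftward: 11 /u/ → [+RTR]; 10 /u/ → [+RTR]; 9 /š/ blocks.
Target with no active source: position 3 stays [-emphatic].
[+RTR] positions on the surface: 1 5 6 7 10 11 12.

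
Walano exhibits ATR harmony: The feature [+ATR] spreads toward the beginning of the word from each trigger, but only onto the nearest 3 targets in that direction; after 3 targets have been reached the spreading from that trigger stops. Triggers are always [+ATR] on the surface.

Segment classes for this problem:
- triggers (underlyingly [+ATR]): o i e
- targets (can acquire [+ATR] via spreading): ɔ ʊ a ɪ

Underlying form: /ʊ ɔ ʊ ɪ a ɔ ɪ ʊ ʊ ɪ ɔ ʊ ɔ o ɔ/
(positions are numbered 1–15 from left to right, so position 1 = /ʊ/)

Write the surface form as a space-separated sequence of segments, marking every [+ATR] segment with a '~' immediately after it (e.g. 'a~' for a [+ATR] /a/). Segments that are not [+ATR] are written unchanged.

ʊ ɔ ʊ ɪ a ɔ ɪ ʊ ʊ ɪ ɔ~ ʊ~ ɔ~ o~ ɔ

From /o/ at 14 leftward: 13 /ɔ/ → [+ATR]; 12 /ʊ/ → [+ATR]; 11 /ɔ/ → [+ATR]; bound reached.
Targets with no active source: positions 1 2 3 4 5 6 7 8 9 10 15 stay [-ATR].
[+ATR] positions on the surface: 11 12 13 14.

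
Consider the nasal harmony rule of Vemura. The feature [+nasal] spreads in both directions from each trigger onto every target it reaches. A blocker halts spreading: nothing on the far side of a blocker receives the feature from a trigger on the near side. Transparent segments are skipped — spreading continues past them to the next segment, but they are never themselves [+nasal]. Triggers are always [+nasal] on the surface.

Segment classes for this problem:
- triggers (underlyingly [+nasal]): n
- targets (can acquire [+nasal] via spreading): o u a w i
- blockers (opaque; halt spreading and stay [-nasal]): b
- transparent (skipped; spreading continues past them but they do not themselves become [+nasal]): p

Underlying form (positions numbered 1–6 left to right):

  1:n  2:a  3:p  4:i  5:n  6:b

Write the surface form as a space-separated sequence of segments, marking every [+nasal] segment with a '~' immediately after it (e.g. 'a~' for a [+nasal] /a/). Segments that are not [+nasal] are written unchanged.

From /n/ at 1 rightward: 2 /a/ → [+nasal]; 3 /p/ transparent; 4 /i/ → [+nasal]; 5 /n/ is itself a trigger — this domain ends here.
From /n/ at 1 leftward: word edge.
From /n/ at 5 rightward: 6 /b/ blocks.
From /n/ at 5 leftward: 4 /i/ → [+nasal]; 3 /p/ transparent; 2 /a/ → [+nasal]; 1 /n/ is itself a trigger — this domain ends here.
[+nasal] positions on the surface: 1 2 4 5.

n~ a~ p i~ n~ b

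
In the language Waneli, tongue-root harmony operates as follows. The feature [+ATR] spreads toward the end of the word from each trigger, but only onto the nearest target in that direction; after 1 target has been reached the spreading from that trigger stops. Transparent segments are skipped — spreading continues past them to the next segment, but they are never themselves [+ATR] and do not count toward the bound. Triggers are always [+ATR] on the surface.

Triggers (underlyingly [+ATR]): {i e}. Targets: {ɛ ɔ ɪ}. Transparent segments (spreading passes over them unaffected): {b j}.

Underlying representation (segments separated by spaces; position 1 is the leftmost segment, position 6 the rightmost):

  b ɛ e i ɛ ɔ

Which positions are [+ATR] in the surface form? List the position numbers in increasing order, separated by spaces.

3 4 5

From /e/ at 3 rightward: 4 /i/ is itself a trigger — this domain ends here.
From /i/ at 4 rightward: 5 /ɛ/ → [+ATR]; bound reached.
Targets with no active source: positions 2 6 stay [-ATR].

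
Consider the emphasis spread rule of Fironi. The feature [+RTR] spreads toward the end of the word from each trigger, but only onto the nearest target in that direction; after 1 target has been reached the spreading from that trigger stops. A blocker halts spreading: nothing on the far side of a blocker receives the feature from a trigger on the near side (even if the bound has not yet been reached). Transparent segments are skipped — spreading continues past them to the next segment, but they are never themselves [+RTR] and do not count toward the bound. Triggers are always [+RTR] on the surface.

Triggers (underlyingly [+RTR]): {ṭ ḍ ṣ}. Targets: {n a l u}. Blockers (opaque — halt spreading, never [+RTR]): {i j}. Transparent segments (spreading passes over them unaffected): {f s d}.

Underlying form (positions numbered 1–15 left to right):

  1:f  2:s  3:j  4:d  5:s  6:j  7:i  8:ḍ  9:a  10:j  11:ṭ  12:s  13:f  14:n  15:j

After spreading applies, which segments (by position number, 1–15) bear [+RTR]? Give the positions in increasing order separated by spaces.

From /ḍ/ at 8 rightward: 9 /a/ → [+RTR]; bound reached.
From /ṭ/ at 11 rightward: 12 /s/ transparent; 13 /f/ transparent; 14 /n/ → [+RTR]; bound reached.

8 9 11 14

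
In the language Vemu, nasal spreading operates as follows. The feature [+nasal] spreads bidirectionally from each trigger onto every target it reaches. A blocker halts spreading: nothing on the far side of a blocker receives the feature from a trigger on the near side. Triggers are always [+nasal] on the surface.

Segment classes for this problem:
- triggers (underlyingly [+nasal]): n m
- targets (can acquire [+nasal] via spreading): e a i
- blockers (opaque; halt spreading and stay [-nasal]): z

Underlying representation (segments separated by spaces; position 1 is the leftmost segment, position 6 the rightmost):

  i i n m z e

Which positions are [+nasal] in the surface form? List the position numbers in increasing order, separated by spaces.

1 2 3 4

From /n/ at 3 rightward: 4 /m/ is itself a trigger — this domain ends here.
From /n/ at 3 leftward: 2 /i/ → [+nasal]; 1 /i/ → [+nasal]; word edge.
From /m/ at 4 rightward: 5 /z/ blocks.
From /m/ at 4 leftward: 3 /n/ is itself a trigger — this domain ends here.
Target with no active source: position 6 stays [-nasal].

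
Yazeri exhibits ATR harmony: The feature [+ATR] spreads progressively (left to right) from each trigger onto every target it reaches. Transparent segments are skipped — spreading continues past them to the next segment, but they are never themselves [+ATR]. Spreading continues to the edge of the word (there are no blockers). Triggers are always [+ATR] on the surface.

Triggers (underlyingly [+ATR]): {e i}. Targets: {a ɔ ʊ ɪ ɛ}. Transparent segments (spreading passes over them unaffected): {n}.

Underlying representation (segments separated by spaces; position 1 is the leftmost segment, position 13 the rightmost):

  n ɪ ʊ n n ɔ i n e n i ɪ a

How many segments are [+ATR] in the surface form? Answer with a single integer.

5

From /i/ at 7 rightward: 8 /n/ transparent; 9 /e/ is itself a trigger — this domain ends here.
From /e/ at 9 rightward: 10 /n/ transparent; 11 /i/ is itself a trigger — this domain ends here.
From /i/ at 11 rightward: 12 /ɪ/ → [+ATR]; 13 /a/ → [+ATR]; word edge.
Targets with no active source: positions 2 3 6 stay [-ATR].
[+ATR] positions on the surface: 7 9 11 12 13.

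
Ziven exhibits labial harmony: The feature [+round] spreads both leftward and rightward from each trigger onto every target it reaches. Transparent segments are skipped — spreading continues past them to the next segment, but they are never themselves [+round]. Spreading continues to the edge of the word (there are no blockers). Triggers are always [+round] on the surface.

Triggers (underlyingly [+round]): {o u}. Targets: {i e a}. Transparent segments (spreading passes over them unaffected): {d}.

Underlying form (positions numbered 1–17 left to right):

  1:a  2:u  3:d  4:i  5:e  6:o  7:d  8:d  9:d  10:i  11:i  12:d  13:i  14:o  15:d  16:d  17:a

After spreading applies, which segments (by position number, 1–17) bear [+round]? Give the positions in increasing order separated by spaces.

From /u/ at 2 rightward: 3 /d/ transparent; 4 /i/ → [+round]; 5 /e/ → [+round]; 6 /o/ is itself a trigger — this domain ends here.
From /u/ at 2 leftward: 1 /a/ → [+round]; word edge.
From /o/ at 6 rightward: 7 /d/ transparent; 8 /d/ transparent; 9 /d/ transparent; 10 /i/ → [+round]; 11 /i/ → [+round]; 12 /d/ transparent; 13 /i/ → [+round]; 14 /o/ is itself a trigger — this domain ends here.
From /o/ at 6 leftward: 5 /e/ → [+round]; 4 /i/ → [+round]; 3 /d/ transparent; 2 /u/ is itself a trigger — this domain ends here.
From /o/ at 14 rightward: 15 /d/ transparent; 16 /d/ transparent; 17 /a/ → [+round]; word edge.
From /o/ at 14 leftward: 13 /i/ → [+round]; 12 /d/ transparent; 11 /i/ → [+round]; 10 /i/ → [+round]; 9 /d/ transparent; 8 /d/ transparent; 7 /d/ transparent; 6 /o/ is itself a trigger — this domain ends here.

1 2 4 5 6 10 11 13 14 17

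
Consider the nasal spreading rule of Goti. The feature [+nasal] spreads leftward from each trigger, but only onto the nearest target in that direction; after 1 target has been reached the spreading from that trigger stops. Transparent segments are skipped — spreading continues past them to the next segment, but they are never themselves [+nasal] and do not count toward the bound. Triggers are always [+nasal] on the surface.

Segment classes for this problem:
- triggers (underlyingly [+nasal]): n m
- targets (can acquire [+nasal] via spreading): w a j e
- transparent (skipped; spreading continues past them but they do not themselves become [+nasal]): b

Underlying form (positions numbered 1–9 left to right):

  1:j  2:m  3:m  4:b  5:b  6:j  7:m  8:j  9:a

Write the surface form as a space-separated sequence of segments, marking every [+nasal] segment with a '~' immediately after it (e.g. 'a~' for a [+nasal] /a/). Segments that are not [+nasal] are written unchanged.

From /m/ at 2 leftward: 1 /j/ → [+nasal]; bound reached.
From /m/ at 3 leftward: 2 /m/ is itself a trigger — this domain ends here.
From /m/ at 7 leftward: 6 /j/ → [+nasal]; bound reached.
Targets with no active source: positions 8 9 stay [-nasal].
[+nasal] positions on the surface: 1 2 3 6 7.

j~ m~ m~ b b j~ m~ j a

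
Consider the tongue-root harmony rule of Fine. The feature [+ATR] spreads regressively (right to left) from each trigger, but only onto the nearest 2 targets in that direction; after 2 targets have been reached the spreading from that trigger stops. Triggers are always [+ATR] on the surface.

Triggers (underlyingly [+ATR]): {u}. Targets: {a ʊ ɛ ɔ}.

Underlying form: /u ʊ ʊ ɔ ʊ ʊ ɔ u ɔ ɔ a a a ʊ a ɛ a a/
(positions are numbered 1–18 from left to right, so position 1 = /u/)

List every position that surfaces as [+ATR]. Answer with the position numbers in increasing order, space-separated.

From /u/ at 1 leftward: word edge.
From /u/ at 8 leftward: 7 /ɔ/ → [+ATR]; 6 /ʊ/ → [+ATR]; bound reached.
Targets with no active source: positions 2 3 4 5 9 10 11 12 13 14 15 16 17 18 stay [-ATR].

1 6 7 8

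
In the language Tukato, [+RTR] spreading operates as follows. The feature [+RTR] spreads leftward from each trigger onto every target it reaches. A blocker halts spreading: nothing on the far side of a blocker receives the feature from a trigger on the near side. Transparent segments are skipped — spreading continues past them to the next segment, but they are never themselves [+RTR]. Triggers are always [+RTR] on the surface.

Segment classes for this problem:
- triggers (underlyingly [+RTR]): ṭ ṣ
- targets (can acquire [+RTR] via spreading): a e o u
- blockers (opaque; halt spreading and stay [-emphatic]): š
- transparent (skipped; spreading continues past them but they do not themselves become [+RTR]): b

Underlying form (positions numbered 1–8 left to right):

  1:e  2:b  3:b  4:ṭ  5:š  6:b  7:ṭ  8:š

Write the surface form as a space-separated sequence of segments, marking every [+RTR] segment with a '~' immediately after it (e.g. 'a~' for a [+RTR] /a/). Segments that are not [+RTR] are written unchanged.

From /ṭ/ at 4 leftward: 3 /b/ transparent; 2 /b/ transparent; 1 /e/ → [+RTR]; word edge.
From /ṭ/ at 7 leftward: 6 /b/ transparent; 5 /š/ blocks.
[+RTR] positions on the surface: 1 4 7.

e~ b b ṭ~ š b ṭ~ š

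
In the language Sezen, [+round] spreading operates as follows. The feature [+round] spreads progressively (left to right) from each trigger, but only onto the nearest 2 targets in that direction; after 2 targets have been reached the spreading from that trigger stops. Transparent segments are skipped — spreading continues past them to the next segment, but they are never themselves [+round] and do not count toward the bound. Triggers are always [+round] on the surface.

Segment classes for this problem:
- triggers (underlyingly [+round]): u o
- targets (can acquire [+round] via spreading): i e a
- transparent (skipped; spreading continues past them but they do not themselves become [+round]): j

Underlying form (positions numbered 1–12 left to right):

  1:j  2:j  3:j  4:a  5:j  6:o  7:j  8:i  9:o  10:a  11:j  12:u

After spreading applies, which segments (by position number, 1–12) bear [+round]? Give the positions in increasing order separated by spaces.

6 8 9 10 12

From /o/ at 6 rightward: 7 /j/ transparent; 8 /i/ → [+round]; 9 /o/ is itself a trigger — this domain ends here.
From /o/ at 9 rightward: 10 /a/ → [+round]; 11 /j/ transparent; 12 /u/ is itself a trigger — this domain ends here.
From /u/ at 12 rightward: word edge.
Target with no active source: position 4 stays [-round].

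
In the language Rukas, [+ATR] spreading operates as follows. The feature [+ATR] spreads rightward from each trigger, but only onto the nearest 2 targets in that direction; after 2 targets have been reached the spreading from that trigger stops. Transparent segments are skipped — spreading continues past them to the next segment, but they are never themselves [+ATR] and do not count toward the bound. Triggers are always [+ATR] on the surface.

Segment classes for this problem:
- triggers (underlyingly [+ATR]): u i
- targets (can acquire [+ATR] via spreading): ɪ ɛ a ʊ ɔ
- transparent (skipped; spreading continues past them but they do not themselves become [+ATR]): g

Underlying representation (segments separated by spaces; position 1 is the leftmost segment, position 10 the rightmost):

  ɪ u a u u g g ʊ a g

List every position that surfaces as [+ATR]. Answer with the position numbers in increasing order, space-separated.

2 3 4 5 8 9

From /u/ at 2 rightward: 3 /a/ → [+ATR]; 4 /u/ is itself a trigger — this domain ends here.
From /u/ at 4 rightward: 5 /u/ is itself a trigger — this domain ends here.
From /u/ at 5 rightward: 6 /g/ transparent; 7 /g/ transparent; 8 /ʊ/ → [+ATR]; 9 /a/ → [+ATR]; bound reached.
Target with no active source: position 1 stays [-ATR].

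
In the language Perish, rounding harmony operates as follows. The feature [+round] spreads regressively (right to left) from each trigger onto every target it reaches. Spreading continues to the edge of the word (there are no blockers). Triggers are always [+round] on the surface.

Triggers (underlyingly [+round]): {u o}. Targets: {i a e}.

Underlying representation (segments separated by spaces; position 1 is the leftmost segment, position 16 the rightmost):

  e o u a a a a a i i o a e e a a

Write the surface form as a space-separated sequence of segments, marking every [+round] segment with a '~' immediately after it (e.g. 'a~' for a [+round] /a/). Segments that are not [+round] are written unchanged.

e~ o~ u~ a~ a~ a~ a~ a~ i~ i~ o~ a e e a a

From /o/ at 2 leftward: 1 /e/ → [+round]; word edge.
From /u/ at 3 leftward: 2 /o/ is itself a trigger — this domain ends here.
From /o/ at 11 leftward: 10 /i/ → [+round]; 9 /i/ → [+round]; 8 /a/ → [+round]; 7 /a/ → [+round]; 6 /a/ → [+round]; 5 /a/ → [+round]; 4 /a/ → [+round]; 3 /u/ is itself a trigger — this domain ends here.
Targets with no active source: positions 12 13 14 15 16 stay [-round].
[+round] positions on the surface: 1 2 3 4 5 6 7 8 9 10 11.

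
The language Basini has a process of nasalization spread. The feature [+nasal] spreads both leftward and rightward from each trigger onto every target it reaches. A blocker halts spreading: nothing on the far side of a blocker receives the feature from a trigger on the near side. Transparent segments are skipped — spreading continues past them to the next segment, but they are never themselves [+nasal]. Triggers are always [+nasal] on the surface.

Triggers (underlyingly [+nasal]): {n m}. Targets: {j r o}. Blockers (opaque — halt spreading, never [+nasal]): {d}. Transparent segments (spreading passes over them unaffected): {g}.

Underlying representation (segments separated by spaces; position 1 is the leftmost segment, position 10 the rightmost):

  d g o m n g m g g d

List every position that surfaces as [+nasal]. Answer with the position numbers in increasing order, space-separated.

3 4 5 7

From /m/ at 4 rightward: 5 /n/ is itself a trigger — this domain ends here.
From /m/ at 4 leftward: 3 /o/ → [+nasal]; 2 /g/ transparent; 1 /d/ blocks.
From /n/ at 5 rightward: 6 /g/ transparent; 7 /m/ is itself a trigger — this domain ends here.
From /n/ at 5 leftward: 4 /m/ is itself a trigger — this domain ends here.
From /m/ at 7 rightward: 8 /g/ transparent; 9 /g/ transparent; 10 /d/ blocks.
From /m/ at 7 leftward: 6 /g/ transparent; 5 /n/ is itself a trigger — this domain ends here.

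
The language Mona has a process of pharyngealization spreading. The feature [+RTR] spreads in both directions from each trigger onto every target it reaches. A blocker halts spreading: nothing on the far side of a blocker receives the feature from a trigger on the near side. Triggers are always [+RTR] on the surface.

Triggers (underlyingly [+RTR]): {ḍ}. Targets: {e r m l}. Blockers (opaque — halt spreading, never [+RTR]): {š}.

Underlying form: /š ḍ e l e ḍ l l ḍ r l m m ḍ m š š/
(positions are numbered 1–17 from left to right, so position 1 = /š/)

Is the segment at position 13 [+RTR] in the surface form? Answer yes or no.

From /ḍ/ at 2 rightward: 3 /e/ → [+RTR]; 4 /l/ → [+RTR]; 5 /e/ → [+RTR]; 6 /ḍ/ is itself a trigger — this domain ends here.
From /ḍ/ at 2 leftward: 1 /š/ blocks.
From /ḍ/ at 6 rightward: 7 /l/ → [+RTR]; 8 /l/ → [+RTR]; 9 /ḍ/ is itself a trigger — this domain ends here.
From /ḍ/ at 6 leftward: 5 /e/ → [+RTR]; 4 /l/ → [+RTR]; 3 /e/ → [+RTR]; 2 /ḍ/ is itself a trigger — this domain ends here.
From /ḍ/ at 9 rightward: 10 /r/ → [+RTR]; 11 /l/ → [+RTR]; 12 /m/ → [+RTR]; 13 /m/ → [+RTR]; 14 /ḍ/ is itself a trigger — this domain ends here.
From /ḍ/ at 9 leftward: 8 /l/ → [+RTR]; 7 /l/ → [+RTR]; 6 /ḍ/ is itself a trigger — this domain ends here.
From /ḍ/ at 14 rightward: 15 /m/ → [+RTR]; 16 /š/ blocks.
From /ḍ/ at 14 leftward: 13 /m/ → [+RTR]; 12 /m/ → [+RTR]; 11 /l/ → [+RTR]; 10 /r/ → [+RTR]; 9 /ḍ/ is itself a trigger — this domain ends here.
[+RTR] positions on the surface: 2 3 4 5 6 7 8 9 10 11 12 13 14 15.

yes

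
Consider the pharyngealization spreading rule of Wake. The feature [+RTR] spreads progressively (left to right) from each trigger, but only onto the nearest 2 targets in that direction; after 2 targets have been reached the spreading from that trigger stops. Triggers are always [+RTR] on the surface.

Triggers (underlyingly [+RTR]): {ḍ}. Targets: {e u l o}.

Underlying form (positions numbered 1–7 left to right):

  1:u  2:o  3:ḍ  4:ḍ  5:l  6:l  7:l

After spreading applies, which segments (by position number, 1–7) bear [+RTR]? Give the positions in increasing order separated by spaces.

3 4 5 6

From /ḍ/ at 3 rightward: 4 /ḍ/ is itself a trigger — this domain ends here.
From /ḍ/ at 4 rightward: 5 /l/ → [+RTR]; 6 /l/ → [+RTR]; bound reached.
Targets with no active source: positions 1 2 7 stay [-emphatic].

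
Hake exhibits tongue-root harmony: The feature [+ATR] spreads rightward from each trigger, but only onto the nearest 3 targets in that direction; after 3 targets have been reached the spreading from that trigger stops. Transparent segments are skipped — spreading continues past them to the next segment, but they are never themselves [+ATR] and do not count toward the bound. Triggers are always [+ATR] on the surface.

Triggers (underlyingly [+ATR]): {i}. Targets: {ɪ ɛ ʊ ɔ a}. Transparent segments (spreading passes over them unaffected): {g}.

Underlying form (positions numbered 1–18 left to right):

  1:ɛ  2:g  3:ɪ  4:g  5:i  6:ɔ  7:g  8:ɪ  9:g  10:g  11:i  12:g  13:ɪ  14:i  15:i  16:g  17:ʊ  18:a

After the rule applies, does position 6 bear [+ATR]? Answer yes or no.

From /i/ at 5 rightward: 6 /ɔ/ → [+ATR]; 7 /g/ transparent; 8 /ɪ/ → [+ATR]; 9 /g/ transparent; 10 /g/ transparent; 11 /i/ is itself a trigger — this domain ends here.
From /i/ at 11 rightward: 12 /g/ transparent; 13 /ɪ/ → [+ATR]; 14 /i/ is itself a trigger — this domain ends here.
From /i/ at 14 rightward: 15 /i/ is itself a trigger — this domain ends here.
From /i/ at 15 rightward: 16 /g/ transparent; 17 /ʊ/ → [+ATR]; 18 /a/ → [+ATR]; word edge.
Targets with no active source: positions 1 3 stay [-ATR].
[+ATR] positions on the surface: 5 6 8 11 13 14 15 17 18.

yes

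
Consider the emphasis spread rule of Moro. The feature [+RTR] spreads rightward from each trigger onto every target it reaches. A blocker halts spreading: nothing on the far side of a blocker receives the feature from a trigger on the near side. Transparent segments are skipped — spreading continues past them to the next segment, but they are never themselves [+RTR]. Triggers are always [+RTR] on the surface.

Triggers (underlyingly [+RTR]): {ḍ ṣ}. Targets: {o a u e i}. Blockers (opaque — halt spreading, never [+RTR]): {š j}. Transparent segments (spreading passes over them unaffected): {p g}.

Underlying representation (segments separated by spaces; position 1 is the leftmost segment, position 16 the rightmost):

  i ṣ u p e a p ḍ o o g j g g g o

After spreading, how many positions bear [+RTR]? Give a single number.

7

From /ṣ/ at 2 rightward: 3 /u/ → [+RTR]; 4 /p/ transparent; 5 /e/ → [+RTR]; 6 /a/ → [+RTR]; 7 /p/ transparent; 8 /ḍ/ is itself a trigger — this domain ends here.
From /ḍ/ at 8 rightward: 9 /o/ → [+RTR]; 10 /o/ → [+RTR]; 11 /g/ transparent; 12 /j/ blocks.
Targets with no active source: positions 1 16 stay [-emphatic].
[+RTR] positions on the surface: 2 3 5 6 8 9 10.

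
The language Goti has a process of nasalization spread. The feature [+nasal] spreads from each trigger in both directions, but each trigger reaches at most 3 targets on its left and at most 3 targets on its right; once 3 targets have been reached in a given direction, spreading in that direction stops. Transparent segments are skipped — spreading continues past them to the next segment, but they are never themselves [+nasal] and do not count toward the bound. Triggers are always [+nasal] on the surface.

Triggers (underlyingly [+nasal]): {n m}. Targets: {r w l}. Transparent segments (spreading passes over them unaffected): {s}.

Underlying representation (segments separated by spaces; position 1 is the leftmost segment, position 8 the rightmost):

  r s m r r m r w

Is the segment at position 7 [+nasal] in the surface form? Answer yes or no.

yes

From /m/ at 3 rightward: 4 /r/ → [+nasal]; 5 /r/ → [+nasal]; 6 /m/ is itself a trigger — this domain ends here.
From /m/ at 3 leftward: 2 /s/ transparent; 1 /r/ → [+nasal]; word edge.
From /m/ at 6 rightward: 7 /r/ → [+nasal]; 8 /w/ → [+nasal]; word edge.
From /m/ at 6 leftward: 5 /r/ → [+nasal]; 4 /r/ → [+nasal]; 3 /m/ is itself a trigger — this domain ends here.
[+nasal] positions on the surface: 1 3 4 5 6 7 8.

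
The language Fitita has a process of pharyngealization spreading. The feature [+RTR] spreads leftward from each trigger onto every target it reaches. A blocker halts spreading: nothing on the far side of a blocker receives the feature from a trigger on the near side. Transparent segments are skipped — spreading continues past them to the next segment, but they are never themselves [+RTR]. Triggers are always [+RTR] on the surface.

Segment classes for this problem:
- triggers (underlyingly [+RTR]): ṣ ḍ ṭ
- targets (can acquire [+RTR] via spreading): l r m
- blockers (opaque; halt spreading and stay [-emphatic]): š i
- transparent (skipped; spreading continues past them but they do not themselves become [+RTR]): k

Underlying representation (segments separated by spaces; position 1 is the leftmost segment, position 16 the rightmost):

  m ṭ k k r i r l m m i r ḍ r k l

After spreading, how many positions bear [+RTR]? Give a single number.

4

From /ṭ/ at 2 leftward: 1 /m/ → [+RTR]; word edge.
From /ḍ/ at 13 leftward: 12 /r/ → [+RTR]; 11 /i/ blocks.
Targets with no active source: positions 5 7 8 9 10 14 16 stay [-emphatic].
[+RTR] positions on the surface: 1 2 12 13.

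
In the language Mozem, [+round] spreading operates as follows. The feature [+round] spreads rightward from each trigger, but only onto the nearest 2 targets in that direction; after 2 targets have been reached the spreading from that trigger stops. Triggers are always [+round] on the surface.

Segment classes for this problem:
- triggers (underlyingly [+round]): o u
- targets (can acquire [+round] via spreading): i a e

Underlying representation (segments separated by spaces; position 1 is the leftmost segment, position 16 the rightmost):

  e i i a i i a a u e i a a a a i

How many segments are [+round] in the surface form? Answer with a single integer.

From /u/ at 9 rightward: 10 /e/ → [+round]; 11 /i/ → [+round]; bound reached.
Targets with no active source: positions 1 2 3 4 5 6 7 8 12 13 14 15 16 stay [-round].
[+round] positions on the surface: 9 10 11.

3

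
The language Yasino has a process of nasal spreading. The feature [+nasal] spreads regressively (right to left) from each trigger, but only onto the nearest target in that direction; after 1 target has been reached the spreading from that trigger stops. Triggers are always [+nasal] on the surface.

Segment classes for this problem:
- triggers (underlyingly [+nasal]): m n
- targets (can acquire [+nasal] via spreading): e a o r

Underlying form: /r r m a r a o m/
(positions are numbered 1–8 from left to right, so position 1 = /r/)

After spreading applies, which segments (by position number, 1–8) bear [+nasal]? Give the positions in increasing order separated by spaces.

From /m/ at 3 leftward: 2 /r/ → [+nasal]; bound reached.
From /m/ at 8 leftward: 7 /o/ → [+nasal]; bound reached.
Targets with no active source: positions 1 4 5 6 stay [-nasal].

2 3 7 8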